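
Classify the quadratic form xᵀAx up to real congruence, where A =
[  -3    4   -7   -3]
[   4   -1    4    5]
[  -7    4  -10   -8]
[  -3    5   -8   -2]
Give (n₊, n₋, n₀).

step 0: pivot -3 → sign −
step 1: pivot 13/3 → sign +
step 2: pivot -3/13 → sign −
step 3: pivot 1 → sign +
signature = (2, 2, 0)

Answer: (2, 2, 0)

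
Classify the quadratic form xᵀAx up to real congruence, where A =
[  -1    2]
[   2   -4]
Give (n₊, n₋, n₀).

Answer: (0, 1, 1)

Derivation:
step 0: pivot -1 → sign −
step 1: row/col 1 already zero → sign 0
signature = (0, 1, 1)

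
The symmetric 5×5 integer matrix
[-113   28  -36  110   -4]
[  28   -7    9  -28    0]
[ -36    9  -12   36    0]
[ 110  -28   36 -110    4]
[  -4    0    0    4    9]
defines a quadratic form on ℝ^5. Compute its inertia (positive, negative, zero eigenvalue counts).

step 0: pivot -113 → sign −
step 1: pivot -7/113 → sign −
step 2: pivot -3/7 → sign −
step 3: pivot 6 → sign +
step 4: pivot 1 → sign +
signature = (2, 3, 0)

Answer: (2, 3, 0)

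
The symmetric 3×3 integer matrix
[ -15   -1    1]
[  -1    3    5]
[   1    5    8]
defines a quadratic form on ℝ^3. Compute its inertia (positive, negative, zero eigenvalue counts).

Answer: (2, 1, 0)

Derivation:
step 0: pivot -15 → sign −
step 1: pivot 46/15 → sign +
step 2: pivot 3/23 → sign +
signature = (2, 1, 0)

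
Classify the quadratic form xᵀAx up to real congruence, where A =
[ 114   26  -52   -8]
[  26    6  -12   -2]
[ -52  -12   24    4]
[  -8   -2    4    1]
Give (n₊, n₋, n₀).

step 0: pivot 114 → sign +
step 1: pivot 4/57 → sign +
step 2: row/col 2 already zero → sign 0
step 3: row/col 3 already zero → sign 0
signature = (2, 0, 2)

Answer: (2, 0, 2)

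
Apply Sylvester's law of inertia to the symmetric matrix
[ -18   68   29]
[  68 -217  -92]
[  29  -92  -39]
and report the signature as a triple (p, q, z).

step 0: pivot -18 → sign −
step 1: pivot 359/9 → sign +
step 2: pivot -3/718 → sign −
signature = (1, 2, 0)

Answer: (1, 2, 0)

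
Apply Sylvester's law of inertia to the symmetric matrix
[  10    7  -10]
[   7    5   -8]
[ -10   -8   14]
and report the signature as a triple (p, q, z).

step 0: pivot 10 → sign +
step 1: pivot 1/10 → sign +
step 2: pivot -6 → sign −
signature = (2, 1, 0)

Answer: (2, 1, 0)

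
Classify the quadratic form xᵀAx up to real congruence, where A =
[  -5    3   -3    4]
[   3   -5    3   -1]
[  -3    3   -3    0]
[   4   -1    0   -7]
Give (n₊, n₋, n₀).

Answer: (1, 3, 0)

Derivation:
step 0: pivot -5 → sign −
step 1: pivot -16/5 → sign −
step 2: pivot -3/4 → sign −
step 3: pivot 3/2 → sign +
signature = (1, 3, 0)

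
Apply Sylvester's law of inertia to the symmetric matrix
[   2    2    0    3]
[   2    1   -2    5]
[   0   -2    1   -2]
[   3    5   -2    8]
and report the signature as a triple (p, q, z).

step 0: pivot 2 → sign +
step 1: pivot -1 → sign −
step 2: pivot 5 → sign +
step 3: pivot 3/10 → sign +
signature = (3, 1, 0)

Answer: (3, 1, 0)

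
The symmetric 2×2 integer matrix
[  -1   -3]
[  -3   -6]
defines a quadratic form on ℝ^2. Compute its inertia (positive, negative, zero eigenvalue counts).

step 0: pivot -1 → sign −
step 1: pivot 3 → sign +
signature = (1, 1, 0)

Answer: (1, 1, 0)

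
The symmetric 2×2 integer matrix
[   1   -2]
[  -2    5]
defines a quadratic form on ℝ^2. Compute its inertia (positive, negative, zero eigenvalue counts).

step 0: pivot 1 → sign +
step 1: pivot 1 → sign +
signature = (2, 0, 0)

Answer: (2, 0, 0)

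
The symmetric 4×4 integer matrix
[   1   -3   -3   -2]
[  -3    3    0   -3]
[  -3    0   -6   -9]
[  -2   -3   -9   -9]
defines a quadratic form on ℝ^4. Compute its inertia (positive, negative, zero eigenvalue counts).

step 0: pivot 1 → sign +
step 1: pivot -6 → sign −
step 2: pivot -3/2 → sign −
step 3: pivot 2 → sign +
signature = (2, 2, 0)

Answer: (2, 2, 0)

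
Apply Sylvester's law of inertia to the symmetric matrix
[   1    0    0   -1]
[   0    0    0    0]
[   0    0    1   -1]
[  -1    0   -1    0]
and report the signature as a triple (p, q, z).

Answer: (2, 1, 1)

Derivation:
step 0: pivot 1 → sign +
step 1: pivot 1 → sign +
step 2: pivot -2 → sign −
step 3: row/col 3 already zero → sign 0
signature = (2, 1, 1)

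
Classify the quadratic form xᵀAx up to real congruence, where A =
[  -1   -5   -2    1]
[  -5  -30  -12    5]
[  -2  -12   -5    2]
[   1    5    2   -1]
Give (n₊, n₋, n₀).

Answer: (0, 3, 1)

Derivation:
step 0: pivot -1 → sign −
step 1: pivot -5 → sign −
step 2: pivot -1/5 → sign −
step 3: row/col 3 already zero → sign 0
signature = (0, 3, 1)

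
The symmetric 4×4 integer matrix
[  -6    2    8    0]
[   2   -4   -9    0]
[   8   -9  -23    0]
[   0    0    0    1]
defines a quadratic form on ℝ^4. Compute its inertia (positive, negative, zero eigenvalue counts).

Answer: (1, 3, 0)

Derivation:
step 0: pivot -6 → sign −
step 1: pivot -10/3 → sign −
step 2: pivot -3/10 → sign −
step 3: pivot 1 → sign +
signature = (1, 3, 0)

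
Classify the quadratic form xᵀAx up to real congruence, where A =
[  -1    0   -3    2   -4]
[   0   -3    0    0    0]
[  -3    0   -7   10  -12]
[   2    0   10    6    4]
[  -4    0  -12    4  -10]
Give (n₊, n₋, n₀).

Answer: (2, 3, 0)

Derivation:
step 0: pivot -1 → sign −
step 1: pivot -3 → sign −
step 2: pivot 2 → sign +
step 3: pivot 2 → sign +
step 4: pivot -2 → sign −
signature = (2, 3, 0)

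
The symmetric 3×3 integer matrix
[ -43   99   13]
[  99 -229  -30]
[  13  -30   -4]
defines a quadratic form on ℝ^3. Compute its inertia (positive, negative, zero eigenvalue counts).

step 0: pivot -43 → sign −
step 1: pivot -46/43 → sign −
step 2: pivot -3/46 → sign −
signature = (0, 3, 0)

Answer: (0, 3, 0)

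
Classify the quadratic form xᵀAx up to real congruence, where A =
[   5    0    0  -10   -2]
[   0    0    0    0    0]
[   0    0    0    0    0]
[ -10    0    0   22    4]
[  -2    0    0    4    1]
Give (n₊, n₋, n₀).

Answer: (3, 0, 2)

Derivation:
step 0: pivot 5 → sign +
step 1: pivot 2 → sign +
step 2: pivot 1/5 → sign +
step 3: row/col 3 already zero → sign 0
step 4: row/col 4 already zero → sign 0
signature = (3, 0, 2)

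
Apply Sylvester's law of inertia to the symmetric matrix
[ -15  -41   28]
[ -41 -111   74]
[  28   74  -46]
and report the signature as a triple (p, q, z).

Answer: (2, 1, 0)

Derivation:
step 0: pivot -15 → sign −
step 1: pivot 16/15 → sign +
step 2: pivot 1/4 → sign +
signature = (2, 1, 0)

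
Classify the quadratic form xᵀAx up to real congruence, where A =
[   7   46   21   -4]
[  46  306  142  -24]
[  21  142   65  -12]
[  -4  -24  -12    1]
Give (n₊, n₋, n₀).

step 0: pivot 7 → sign +
step 1: pivot 26/7 → sign +
step 2: pivot -30/13 → sign −
step 3: pivot -1/15 → sign −
signature = (2, 2, 0)

Answer: (2, 2, 0)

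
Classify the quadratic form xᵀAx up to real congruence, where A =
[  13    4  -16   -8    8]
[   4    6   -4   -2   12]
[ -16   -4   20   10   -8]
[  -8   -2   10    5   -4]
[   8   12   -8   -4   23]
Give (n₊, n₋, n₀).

step 0: pivot 13 → sign +
step 1: pivot 62/13 → sign +
step 2: pivot 4/31 → sign +
step 3: pivot -1 → sign −
step 4: row/col 4 already zero → sign 0
signature = (3, 1, 1)

Answer: (3, 1, 1)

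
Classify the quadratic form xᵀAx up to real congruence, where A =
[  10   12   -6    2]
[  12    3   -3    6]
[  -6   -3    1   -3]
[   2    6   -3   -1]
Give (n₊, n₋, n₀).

Answer: (1, 3, 0)

Derivation:
step 0: pivot 10 → sign +
step 1: pivot -57/5 → sign −
step 2: pivot -20/19 → sign −
step 3: pivot -1/20 → sign −
signature = (1, 3, 0)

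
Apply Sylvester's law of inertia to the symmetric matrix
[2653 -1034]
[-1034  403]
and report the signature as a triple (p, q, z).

step 0: pivot 2653 → sign +
step 1: pivot 3/2653 → sign +
signature = (2, 0, 0)

Answer: (2, 0, 0)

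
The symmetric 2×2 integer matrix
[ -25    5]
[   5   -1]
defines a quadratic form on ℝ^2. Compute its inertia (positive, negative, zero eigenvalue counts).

step 0: pivot -25 → sign −
step 1: row/col 1 already zero → sign 0
signature = (0, 1, 1)

Answer: (0, 1, 1)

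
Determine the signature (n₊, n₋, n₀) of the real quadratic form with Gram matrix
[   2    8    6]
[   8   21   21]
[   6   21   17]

step 0: pivot 2 → sign +
step 1: pivot -11 → sign −
step 2: pivot -2/11 → sign −
signature = (1, 2, 0)

Answer: (1, 2, 0)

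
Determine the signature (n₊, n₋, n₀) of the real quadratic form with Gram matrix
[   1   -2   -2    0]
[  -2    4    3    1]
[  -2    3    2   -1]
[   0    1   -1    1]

Answer: (2, 2, 0)

Derivation:
step 0: pivot 1 → sign +
step 1: pivot -2 → sign −
step 2: pivot 1/2 → sign +
step 3: pivot -3 → sign −
signature = (2, 2, 0)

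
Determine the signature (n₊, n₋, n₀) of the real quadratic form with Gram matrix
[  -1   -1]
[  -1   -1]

Answer: (0, 1, 1)

Derivation:
step 0: pivot -1 → sign −
step 1: row/col 1 already zero → sign 0
signature = (0, 1, 1)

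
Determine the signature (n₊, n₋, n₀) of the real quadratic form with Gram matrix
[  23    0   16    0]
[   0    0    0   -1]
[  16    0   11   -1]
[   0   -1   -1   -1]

step 0: pivot 23 → sign +
step 1: pivot -3/23 → sign −
step 2: pivot 20/3 → sign +
step 3: pivot -3/20 → sign −
signature = (2, 2, 0)

Answer: (2, 2, 0)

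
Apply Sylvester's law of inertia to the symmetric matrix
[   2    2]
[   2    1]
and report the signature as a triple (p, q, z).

step 0: pivot 2 → sign +
step 1: pivot -1 → sign −
signature = (1, 1, 0)

Answer: (1, 1, 0)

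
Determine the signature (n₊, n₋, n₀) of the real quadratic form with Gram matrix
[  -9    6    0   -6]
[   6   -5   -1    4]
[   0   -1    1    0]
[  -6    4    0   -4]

Answer: (1, 2, 1)

Derivation:
step 0: pivot -9 → sign −
step 1: pivot -1 → sign −
step 2: pivot 2 → sign +
step 3: row/col 3 already zero → sign 0
signature = (1, 2, 1)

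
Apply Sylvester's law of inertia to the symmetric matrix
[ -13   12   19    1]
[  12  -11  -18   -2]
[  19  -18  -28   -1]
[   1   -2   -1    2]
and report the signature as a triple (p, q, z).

step 0: pivot -13 → sign −
step 1: pivot 1/13 → sign +
step 2: pivot -3 → sign −
step 3: pivot -1 → sign −
signature = (1, 3, 0)

Answer: (1, 3, 0)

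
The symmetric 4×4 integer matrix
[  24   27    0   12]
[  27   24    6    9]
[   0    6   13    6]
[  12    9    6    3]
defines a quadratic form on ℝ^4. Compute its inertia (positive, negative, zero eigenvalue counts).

Answer: (3, 1, 0)

Derivation:
step 0: pivot 24 → sign +
step 1: pivot -51/8 → sign −
step 2: pivot 317/17 → sign +
step 3: pivot 3/317 → sign +
signature = (3, 1, 0)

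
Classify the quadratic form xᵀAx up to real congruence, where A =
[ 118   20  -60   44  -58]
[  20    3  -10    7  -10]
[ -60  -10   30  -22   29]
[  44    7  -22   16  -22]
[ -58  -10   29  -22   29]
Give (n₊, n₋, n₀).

step 0: pivot 118 → sign +
step 1: pivot -23/59 → sign −
step 2: pivot -10/23 → sign −
step 3: pivot 1/5 → sign +
step 4: pivot 1/2 → sign +
signature = (3, 2, 0)

Answer: (3, 2, 0)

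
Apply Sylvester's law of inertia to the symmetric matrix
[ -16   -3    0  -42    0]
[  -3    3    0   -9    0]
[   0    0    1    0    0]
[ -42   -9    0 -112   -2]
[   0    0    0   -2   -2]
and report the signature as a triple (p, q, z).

step 0: pivot -16 → sign −
step 1: pivot 57/16 → sign +
step 2: pivot 1 → sign +
step 3: pivot -40/19 → sign −
step 4: pivot -1/10 → sign −
signature = (2, 3, 0)

Answer: (2, 3, 0)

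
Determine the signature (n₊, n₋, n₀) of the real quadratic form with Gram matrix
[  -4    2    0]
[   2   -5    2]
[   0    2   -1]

step 0: pivot -4 → sign −
step 1: pivot -4 → sign −
step 2: row/col 2 already zero → sign 0
signature = (0, 2, 1)

Answer: (0, 2, 1)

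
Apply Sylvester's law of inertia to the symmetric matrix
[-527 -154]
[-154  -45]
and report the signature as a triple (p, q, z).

step 0: pivot -527 → sign −
step 1: pivot 1/527 → sign +
signature = (1, 1, 0)

Answer: (1, 1, 0)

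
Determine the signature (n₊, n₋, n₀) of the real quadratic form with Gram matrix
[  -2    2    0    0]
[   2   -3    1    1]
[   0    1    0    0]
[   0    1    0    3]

Answer: (2, 2, 0)

Derivation:
step 0: pivot -2 → sign −
step 1: pivot -1 → sign −
step 2: pivot 1 → sign +
step 3: pivot 3 → sign +
signature = (2, 2, 0)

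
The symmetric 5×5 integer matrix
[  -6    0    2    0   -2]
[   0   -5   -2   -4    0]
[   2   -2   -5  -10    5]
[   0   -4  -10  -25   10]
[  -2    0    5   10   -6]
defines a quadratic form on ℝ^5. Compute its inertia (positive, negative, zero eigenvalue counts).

step 0: pivot -6 → sign −
step 1: pivot -5 → sign −
step 2: pivot -53/15 → sign −
step 3: pivot -97/53 → sign −
step 4: pivot 3/97 → sign +
signature = (1, 4, 0)

Answer: (1, 4, 0)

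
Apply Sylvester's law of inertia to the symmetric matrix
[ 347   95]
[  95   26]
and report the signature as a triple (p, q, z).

Answer: (1, 1, 0)

Derivation:
step 0: pivot 347 → sign +
step 1: pivot -3/347 → sign −
signature = (1, 1, 0)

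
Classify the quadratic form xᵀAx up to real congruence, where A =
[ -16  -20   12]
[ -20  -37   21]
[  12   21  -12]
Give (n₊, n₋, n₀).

Answer: (0, 2, 1)

Derivation:
step 0: pivot -16 → sign −
step 1: pivot -12 → sign −
step 2: row/col 2 already zero → sign 0
signature = (0, 2, 1)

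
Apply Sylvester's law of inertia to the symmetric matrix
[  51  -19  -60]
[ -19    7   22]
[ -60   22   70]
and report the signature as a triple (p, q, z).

Answer: (2, 1, 0)

Derivation:
step 0: pivot 51 → sign +
step 1: pivot -4/51 → sign −
step 2: pivot 1 → sign +
signature = (2, 1, 0)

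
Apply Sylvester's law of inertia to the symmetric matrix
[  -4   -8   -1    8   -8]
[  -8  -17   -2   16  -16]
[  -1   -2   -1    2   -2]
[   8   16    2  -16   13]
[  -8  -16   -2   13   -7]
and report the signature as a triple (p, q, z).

step 0: pivot -4 → sign −
step 1: pivot -1 → sign −
step 2: pivot -3/4 → sign −
step 3: pivot 9 → sign +
step 4: pivot -1 → sign −
signature = (1, 4, 0)

Answer: (1, 4, 0)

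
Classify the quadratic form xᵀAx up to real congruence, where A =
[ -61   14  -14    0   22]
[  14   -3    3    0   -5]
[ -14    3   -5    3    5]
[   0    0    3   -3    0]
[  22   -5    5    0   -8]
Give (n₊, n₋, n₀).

Answer: (2, 3, 0)

Derivation:
step 0: pivot -61 → sign −
step 1: pivot 13/61 → sign +
step 2: pivot -2 → sign −
step 3: pivot 3/2 → sign +
step 4: pivot -1/13 → sign −
signature = (2, 3, 0)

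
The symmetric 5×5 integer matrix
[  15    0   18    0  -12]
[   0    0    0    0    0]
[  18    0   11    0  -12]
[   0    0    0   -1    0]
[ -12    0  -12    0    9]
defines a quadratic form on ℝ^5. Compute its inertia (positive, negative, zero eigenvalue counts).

Answer: (1, 3, 1)

Derivation:
step 0: pivot 15 → sign +
step 1: pivot -53/5 → sign −
step 2: pivot -1 → sign −
step 3: pivot -3/53 → sign −
step 4: row/col 4 already zero → sign 0
signature = (1, 3, 1)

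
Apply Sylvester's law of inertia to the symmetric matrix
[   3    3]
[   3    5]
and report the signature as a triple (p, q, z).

Answer: (2, 0, 0)

Derivation:
step 0: pivot 3 → sign +
step 1: pivot 2 → sign +
signature = (2, 0, 0)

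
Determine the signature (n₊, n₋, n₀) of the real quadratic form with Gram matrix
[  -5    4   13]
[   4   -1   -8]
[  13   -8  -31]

step 0: pivot -5 → sign −
step 1: pivot 11/5 → sign +
step 2: pivot 2/11 → sign +
signature = (2, 1, 0)

Answer: (2, 1, 0)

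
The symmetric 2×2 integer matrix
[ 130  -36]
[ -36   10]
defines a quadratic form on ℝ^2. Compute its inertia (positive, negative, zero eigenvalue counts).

step 0: pivot 130 → sign +
step 1: pivot 2/65 → sign +
signature = (2, 0, 0)

Answer: (2, 0, 0)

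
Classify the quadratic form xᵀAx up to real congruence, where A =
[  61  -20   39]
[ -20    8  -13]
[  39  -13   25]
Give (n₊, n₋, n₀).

Answer: (3, 0, 0)

Derivation:
step 0: pivot 61 → sign +
step 1: pivot 88/61 → sign +
step 2: pivot 3/88 → sign +
signature = (3, 0, 0)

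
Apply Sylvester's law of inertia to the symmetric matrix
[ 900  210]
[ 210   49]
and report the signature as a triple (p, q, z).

Answer: (1, 0, 1)

Derivation:
step 0: pivot 900 → sign +
step 1: row/col 1 already zero → sign 0
signature = (1, 0, 1)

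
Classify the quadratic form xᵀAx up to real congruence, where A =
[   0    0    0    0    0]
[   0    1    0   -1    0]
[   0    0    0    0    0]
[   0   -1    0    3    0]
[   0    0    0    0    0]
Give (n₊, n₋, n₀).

step 0: pivot 1 → sign +
step 1: pivot 2 → sign +
step 2: row/col 2 already zero → sign 0
step 3: row/col 3 already zero → sign 0
step 4: row/col 4 already zero → sign 0
signature = (2, 0, 3)

Answer: (2, 0, 3)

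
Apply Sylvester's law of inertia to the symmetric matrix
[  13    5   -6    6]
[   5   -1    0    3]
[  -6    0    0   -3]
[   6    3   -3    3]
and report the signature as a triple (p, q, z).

step 0: pivot 13 → sign +
step 1: pivot -38/13 → sign −
step 2: pivot -18/19 → sign −
step 3: pivot 1/2 → sign +
signature = (2, 2, 0)

Answer: (2, 2, 0)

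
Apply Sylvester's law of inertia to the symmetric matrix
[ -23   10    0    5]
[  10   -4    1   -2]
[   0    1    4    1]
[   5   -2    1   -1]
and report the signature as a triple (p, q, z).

step 0: pivot -23 → sign −
step 1: pivot 8/23 → sign +
step 2: pivot 9/8 → sign +
step 3: pivot -2/9 → sign −
signature = (2, 2, 0)

Answer: (2, 2, 0)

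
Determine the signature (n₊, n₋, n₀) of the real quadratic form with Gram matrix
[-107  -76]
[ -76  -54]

Answer: (0, 2, 0)

Derivation:
step 0: pivot -107 → sign −
step 1: pivot -2/107 → sign −
signature = (0, 2, 0)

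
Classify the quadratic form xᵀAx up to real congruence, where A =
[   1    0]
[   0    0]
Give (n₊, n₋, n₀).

step 0: pivot 1 → sign +
step 1: row/col 1 already zero → sign 0
signature = (1, 0, 1)

Answer: (1, 0, 1)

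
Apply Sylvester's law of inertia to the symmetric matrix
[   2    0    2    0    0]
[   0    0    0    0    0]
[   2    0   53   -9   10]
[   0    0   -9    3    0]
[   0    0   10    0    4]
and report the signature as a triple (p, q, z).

step 0: pivot 2 → sign +
step 1: pivot 51 → sign +
step 2: pivot 24/17 → sign +
step 3: pivot -1/6 → sign −
step 4: row/col 4 already zero → sign 0
signature = (3, 1, 1)

Answer: (3, 1, 1)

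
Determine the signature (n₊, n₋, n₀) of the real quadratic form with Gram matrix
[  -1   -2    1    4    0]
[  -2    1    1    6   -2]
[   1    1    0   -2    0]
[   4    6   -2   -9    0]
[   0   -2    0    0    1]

step 0: pivot -1 → sign −
step 1: pivot 5 → sign +
step 2: pivot 4/5 → sign +
step 3: pivot 3 → sign +
step 4: row/col 4 already zero → sign 0
signature = (3, 1, 1)

Answer: (3, 1, 1)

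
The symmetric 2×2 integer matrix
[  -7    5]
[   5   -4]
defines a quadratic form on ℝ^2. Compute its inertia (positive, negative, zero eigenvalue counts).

Answer: (0, 2, 0)

Derivation:
step 0: pivot -7 → sign −
step 1: pivot -3/7 → sign −
signature = (0, 2, 0)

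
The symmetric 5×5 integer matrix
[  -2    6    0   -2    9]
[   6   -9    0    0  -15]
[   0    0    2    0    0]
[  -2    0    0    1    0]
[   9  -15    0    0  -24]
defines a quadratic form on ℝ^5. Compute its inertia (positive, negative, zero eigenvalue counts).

Answer: (3, 2, 0)

Derivation:
step 0: pivot -2 → sign −
step 1: pivot 9 → sign +
step 2: pivot 2 → sign +
step 3: pivot -1 → sign −
step 4: pivot 3/2 → sign +
signature = (3, 2, 0)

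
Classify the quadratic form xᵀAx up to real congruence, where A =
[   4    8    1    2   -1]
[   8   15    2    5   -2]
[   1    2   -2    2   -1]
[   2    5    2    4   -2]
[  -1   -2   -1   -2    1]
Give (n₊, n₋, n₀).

step 0: pivot 4 → sign +
step 1: pivot -1 → sign −
step 2: pivot -9/4 → sign −
step 3: pivot 5 → sign +
step 4: pivot 1/5 → sign +
signature = (3, 2, 0)

Answer: (3, 2, 0)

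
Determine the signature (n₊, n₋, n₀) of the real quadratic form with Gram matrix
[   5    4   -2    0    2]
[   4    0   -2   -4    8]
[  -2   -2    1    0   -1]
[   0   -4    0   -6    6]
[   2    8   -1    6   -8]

step 0: pivot 5 → sign +
step 1: pivot -16/5 → sign −
step 2: pivot 1/4 → sign +
step 3: pivot -2 → sign −
step 4: row/col 4 already zero → sign 0
signature = (2, 2, 1)

Answer: (2, 2, 1)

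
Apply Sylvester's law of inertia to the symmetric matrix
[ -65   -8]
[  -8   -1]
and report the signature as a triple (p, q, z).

Answer: (0, 2, 0)

Derivation:
step 0: pivot -65 → sign −
step 1: pivot -1/65 → sign −
signature = (0, 2, 0)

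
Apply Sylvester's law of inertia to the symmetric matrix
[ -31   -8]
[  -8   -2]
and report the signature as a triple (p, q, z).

step 0: pivot -31 → sign −
step 1: pivot 2/31 → sign +
signature = (1, 1, 0)

Answer: (1, 1, 0)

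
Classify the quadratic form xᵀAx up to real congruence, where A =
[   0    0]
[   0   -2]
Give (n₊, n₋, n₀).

Answer: (0, 1, 1)

Derivation:
step 0: pivot -2 → sign −
step 1: row/col 1 already zero → sign 0
signature = (0, 1, 1)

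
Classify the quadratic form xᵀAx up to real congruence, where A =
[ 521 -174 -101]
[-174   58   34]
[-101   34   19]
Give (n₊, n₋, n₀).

Answer: (2, 1, 0)

Derivation:
step 0: pivot 521 → sign +
step 1: pivot -58/521 → sign −
step 2: pivot 2/29 → sign +
signature = (2, 1, 0)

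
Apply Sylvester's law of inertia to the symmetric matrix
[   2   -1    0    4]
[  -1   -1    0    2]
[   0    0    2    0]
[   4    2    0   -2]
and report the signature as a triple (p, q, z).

Answer: (3, 1, 0)

Derivation:
step 0: pivot 2 → sign +
step 1: pivot -3/2 → sign −
step 2: pivot 2 → sign +
step 3: pivot 2/3 → sign +
signature = (3, 1, 0)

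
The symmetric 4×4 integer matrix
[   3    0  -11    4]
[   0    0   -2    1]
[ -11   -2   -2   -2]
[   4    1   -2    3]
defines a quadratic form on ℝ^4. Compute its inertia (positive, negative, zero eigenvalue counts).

Answer: (2, 2, 0)

Derivation:
step 0: pivot 3 → sign +
step 1: pivot -127/3 → sign −
step 2: pivot 12/127 → sign +
step 3: pivot -1/4 → sign −
signature = (2, 2, 0)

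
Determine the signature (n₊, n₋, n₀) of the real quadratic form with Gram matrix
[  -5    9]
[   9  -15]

step 0: pivot -5 → sign −
step 1: pivot 6/5 → sign +
signature = (1, 1, 0)

Answer: (1, 1, 0)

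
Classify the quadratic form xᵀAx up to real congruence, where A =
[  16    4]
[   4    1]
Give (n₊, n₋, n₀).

step 0: pivot 16 → sign +
step 1: row/col 1 already zero → sign 0
signature = (1, 0, 1)

Answer: (1, 0, 1)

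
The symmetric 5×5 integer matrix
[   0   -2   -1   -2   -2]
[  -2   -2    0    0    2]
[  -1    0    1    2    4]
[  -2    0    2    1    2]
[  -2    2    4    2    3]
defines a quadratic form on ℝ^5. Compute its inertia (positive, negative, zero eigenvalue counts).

Answer: (3, 2, 0)

Derivation:
step 0: pivot -2 → sign −
step 1: pivot 2 → sign +
step 2: pivot 1/2 → sign +
step 3: pivot -3 → sign −
step 4: pivot 1 → sign +
signature = (3, 2, 0)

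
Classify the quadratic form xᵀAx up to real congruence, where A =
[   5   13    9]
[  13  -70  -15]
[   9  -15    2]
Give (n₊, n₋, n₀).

step 0: pivot 5 → sign +
step 1: pivot -519/5 → sign −
step 2: pivot 1/173 → sign +
signature = (2, 1, 0)

Answer: (2, 1, 0)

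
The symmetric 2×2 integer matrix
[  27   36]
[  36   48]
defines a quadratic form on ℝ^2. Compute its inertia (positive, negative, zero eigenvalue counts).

step 0: pivot 27 → sign +
step 1: row/col 1 already zero → sign 0
signature = (1, 0, 1)

Answer: (1, 0, 1)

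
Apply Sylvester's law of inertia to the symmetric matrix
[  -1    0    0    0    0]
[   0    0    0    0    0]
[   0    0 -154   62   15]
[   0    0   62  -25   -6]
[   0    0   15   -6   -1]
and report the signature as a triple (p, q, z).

Answer: (1, 3, 1)

Derivation:
step 0: pivot -1 → sign −
step 1: pivot -154 → sign −
step 2: pivot -3/77 → sign −
step 3: pivot 1/2 → sign +
step 4: row/col 4 already zero → sign 0
signature = (1, 3, 1)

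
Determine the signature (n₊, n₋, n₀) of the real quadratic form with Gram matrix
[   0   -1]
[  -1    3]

step 0: pivot 3 → sign +
step 1: pivot -1/3 → sign −
signature = (1, 1, 0)

Answer: (1, 1, 0)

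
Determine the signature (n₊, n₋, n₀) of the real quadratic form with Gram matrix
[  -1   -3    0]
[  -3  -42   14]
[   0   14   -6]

Answer: (0, 3, 0)

Derivation:
step 0: pivot -1 → sign −
step 1: pivot -33 → sign −
step 2: pivot -2/33 → sign −
signature = (0, 3, 0)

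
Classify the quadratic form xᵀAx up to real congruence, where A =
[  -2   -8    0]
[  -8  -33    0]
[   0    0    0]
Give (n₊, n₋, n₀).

step 0: pivot -2 → sign −
step 1: pivot -1 → sign −
step 2: row/col 2 already zero → sign 0
signature = (0, 2, 1)

Answer: (0, 2, 1)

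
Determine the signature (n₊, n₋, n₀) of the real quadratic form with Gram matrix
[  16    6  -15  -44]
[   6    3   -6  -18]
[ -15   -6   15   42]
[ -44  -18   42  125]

Answer: (4, 0, 0)

Derivation:
step 0: pivot 16 → sign +
step 1: pivot 3/4 → sign +
step 2: pivot 3/4 → sign +
step 3: pivot 1 → sign +
signature = (4, 0, 0)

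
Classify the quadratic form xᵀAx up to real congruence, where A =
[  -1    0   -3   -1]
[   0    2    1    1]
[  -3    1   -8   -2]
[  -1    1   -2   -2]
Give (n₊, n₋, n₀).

step 0: pivot -1 → sign −
step 1: pivot 2 → sign +
step 2: pivot 1/2 → sign +
step 3: pivot -2 → sign −
signature = (2, 2, 0)

Answer: (2, 2, 0)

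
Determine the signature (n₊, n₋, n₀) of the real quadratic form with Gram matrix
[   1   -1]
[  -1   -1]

step 0: pivot 1 → sign +
step 1: pivot -2 → sign −
signature = (1, 1, 0)

Answer: (1, 1, 0)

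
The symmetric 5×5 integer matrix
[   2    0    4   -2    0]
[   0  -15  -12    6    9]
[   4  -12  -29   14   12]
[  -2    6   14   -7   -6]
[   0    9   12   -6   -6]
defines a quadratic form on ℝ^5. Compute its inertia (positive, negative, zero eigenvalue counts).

Answer: (2, 3, 0)

Derivation:
step 0: pivot 2 → sign +
step 1: pivot -15 → sign −
step 2: pivot -137/5 → sign −
step 3: pivot -33/137 → sign −
step 4: pivot 3/11 → sign +
signature = (2, 3, 0)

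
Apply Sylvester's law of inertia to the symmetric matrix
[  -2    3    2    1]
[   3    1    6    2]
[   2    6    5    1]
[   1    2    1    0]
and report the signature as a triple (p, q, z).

step 0: pivot -2 → sign −
step 1: pivot 11/2 → sign +
step 2: pivot -85/11 → sign −
step 3: pivot 6/85 → sign +
signature = (2, 2, 0)

Answer: (2, 2, 0)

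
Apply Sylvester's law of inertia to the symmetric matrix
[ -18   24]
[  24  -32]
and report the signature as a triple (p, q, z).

Answer: (0, 1, 1)

Derivation:
step 0: pivot -18 → sign −
step 1: row/col 1 already zero → sign 0
signature = (0, 1, 1)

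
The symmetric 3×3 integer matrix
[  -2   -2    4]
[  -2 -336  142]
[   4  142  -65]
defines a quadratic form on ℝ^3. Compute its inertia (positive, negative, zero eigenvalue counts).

step 0: pivot -2 → sign −
step 1: pivot -334 → sign −
step 2: pivot 3/167 → sign +
signature = (1, 2, 0)

Answer: (1, 2, 0)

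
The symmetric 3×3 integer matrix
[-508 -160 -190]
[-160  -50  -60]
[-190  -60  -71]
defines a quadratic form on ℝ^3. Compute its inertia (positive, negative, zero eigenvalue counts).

Answer: (1, 1, 1)

Derivation:
step 0: pivot -508 → sign −
step 1: pivot 50/127 → sign +
step 2: row/col 2 already zero → sign 0
signature = (1, 1, 1)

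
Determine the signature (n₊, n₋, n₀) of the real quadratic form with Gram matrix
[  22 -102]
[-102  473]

Answer: (2, 0, 0)

Derivation:
step 0: pivot 22 → sign +
step 1: pivot 1/11 → sign +
signature = (2, 0, 0)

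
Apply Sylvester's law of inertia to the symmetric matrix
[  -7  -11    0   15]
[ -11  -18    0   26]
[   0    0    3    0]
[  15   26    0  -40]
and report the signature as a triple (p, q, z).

Answer: (2, 2, 0)

Derivation:
step 0: pivot -7 → sign −
step 1: pivot -5/7 → sign −
step 2: pivot 3 → sign +
step 3: pivot 2/5 → sign +
signature = (2, 2, 0)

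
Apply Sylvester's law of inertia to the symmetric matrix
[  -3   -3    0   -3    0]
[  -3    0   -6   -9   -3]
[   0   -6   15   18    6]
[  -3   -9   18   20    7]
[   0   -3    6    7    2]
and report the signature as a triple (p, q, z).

Answer: (2, 2, 1)

Derivation:
step 0: pivot -3 → sign −
step 1: pivot 3 → sign +
step 2: pivot 3 → sign +
step 3: pivot -1 → sign −
step 4: row/col 4 already zero → sign 0
signature = (2, 2, 1)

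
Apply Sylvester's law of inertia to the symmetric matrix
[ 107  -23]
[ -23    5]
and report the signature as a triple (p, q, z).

step 0: pivot 107 → sign +
step 1: pivot 6/107 → sign +
signature = (2, 0, 0)

Answer: (2, 0, 0)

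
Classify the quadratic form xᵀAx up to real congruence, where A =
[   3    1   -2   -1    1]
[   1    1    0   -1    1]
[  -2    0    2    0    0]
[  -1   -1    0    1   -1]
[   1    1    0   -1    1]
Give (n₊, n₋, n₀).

step 0: pivot 3 → sign +
step 1: pivot 2/3 → sign +
step 2: row/col 2 already zero → sign 0
step 3: row/col 3 already zero → sign 0
step 4: row/col 4 already zero → sign 0
signature = (2, 0, 3)

Answer: (2, 0, 3)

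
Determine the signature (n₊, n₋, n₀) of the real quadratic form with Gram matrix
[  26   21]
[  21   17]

Answer: (2, 0, 0)

Derivation:
step 0: pivot 26 → sign +
step 1: pivot 1/26 → sign +
signature = (2, 0, 0)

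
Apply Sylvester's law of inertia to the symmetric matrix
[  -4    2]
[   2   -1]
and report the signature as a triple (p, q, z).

step 0: pivot -4 → sign −
step 1: row/col 1 already zero → sign 0
signature = (0, 1, 1)

Answer: (0, 1, 1)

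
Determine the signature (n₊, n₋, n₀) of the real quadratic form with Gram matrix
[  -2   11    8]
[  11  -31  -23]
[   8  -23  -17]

step 0: pivot -2 → sign −
step 1: pivot 59/2 → sign +
step 2: pivot 3/59 → sign +
signature = (2, 1, 0)

Answer: (2, 1, 0)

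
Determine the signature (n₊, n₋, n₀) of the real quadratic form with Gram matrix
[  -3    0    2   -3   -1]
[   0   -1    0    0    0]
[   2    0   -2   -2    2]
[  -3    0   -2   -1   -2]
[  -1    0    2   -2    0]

step 0: pivot -3 → sign −
step 1: pivot -1 → sign −
step 2: pivot -2/3 → sign −
step 3: pivot 26 → sign +
step 4: pivot -3/26 → sign −
signature = (1, 4, 0)

Answer: (1, 4, 0)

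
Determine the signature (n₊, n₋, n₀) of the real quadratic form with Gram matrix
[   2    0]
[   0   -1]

step 0: pivot 2 → sign +
step 1: pivot -1 → sign −
signature = (1, 1, 0)

Answer: (1, 1, 0)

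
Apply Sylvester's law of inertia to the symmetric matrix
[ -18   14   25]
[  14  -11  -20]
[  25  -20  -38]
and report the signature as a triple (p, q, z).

step 0: pivot -18 → sign −
step 1: pivot -1/9 → sign −
step 2: pivot -1/2 → sign −
signature = (0, 3, 0)

Answer: (0, 3, 0)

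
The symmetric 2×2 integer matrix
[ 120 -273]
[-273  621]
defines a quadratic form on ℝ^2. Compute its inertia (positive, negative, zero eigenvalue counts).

step 0: pivot 120 → sign +
step 1: pivot -3/40 → sign −
signature = (1, 1, 0)

Answer: (1, 1, 0)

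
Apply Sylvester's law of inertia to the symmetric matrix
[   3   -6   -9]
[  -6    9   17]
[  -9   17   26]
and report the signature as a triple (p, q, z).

step 0: pivot 3 → sign +
step 1: pivot -3 → sign −
step 2: pivot -2/3 → sign −
signature = (1, 2, 0)

Answer: (1, 2, 0)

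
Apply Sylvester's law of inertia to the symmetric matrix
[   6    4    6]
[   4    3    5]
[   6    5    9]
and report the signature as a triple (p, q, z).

step 0: pivot 6 → sign +
step 1: pivot 1/3 → sign +
step 2: row/col 2 already zero → sign 0
signature = (2, 0, 1)

Answer: (2, 0, 1)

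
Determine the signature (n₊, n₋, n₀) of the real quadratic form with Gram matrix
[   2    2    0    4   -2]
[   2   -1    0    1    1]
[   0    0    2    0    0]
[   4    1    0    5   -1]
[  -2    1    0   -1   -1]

step 0: pivot 2 → sign +
step 1: pivot -3 → sign −
step 2: pivot 2 → sign +
step 3: row/col 3 already zero → sign 0
step 4: row/col 4 already zero → sign 0
signature = (2, 1, 2)

Answer: (2, 1, 2)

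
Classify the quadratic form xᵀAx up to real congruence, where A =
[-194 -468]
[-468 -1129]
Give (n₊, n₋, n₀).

Answer: (0, 2, 0)

Derivation:
step 0: pivot -194 → sign −
step 1: pivot -1/97 → sign −
signature = (0, 2, 0)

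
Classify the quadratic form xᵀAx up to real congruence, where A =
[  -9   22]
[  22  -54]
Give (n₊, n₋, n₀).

Answer: (0, 2, 0)

Derivation:
step 0: pivot -9 → sign −
step 1: pivot -2/9 → sign −
signature = (0, 2, 0)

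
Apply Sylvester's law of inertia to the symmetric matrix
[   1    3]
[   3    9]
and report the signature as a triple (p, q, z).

step 0: pivot 1 → sign +
step 1: row/col 1 already zero → sign 0
signature = (1, 0, 1)

Answer: (1, 0, 1)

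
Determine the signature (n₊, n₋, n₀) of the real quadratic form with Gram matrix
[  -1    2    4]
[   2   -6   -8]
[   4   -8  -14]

Answer: (1, 2, 0)

Derivation:
step 0: pivot -1 → sign −
step 1: pivot -2 → sign −
step 2: pivot 2 → sign +
signature = (1, 2, 0)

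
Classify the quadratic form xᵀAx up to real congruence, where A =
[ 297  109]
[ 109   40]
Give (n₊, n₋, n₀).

Answer: (1, 1, 0)

Derivation:
step 0: pivot 297 → sign +
step 1: pivot -1/297 → sign −
signature = (1, 1, 0)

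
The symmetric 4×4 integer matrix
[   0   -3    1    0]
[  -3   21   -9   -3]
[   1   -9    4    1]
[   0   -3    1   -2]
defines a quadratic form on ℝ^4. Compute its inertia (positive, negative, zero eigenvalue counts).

step 0: pivot 21 → sign +
step 1: pivot -3/7 → sign −
step 2: pivot 1/3 → sign +
step 3: pivot -2 → sign −
signature = (2, 2, 0)

Answer: (2, 2, 0)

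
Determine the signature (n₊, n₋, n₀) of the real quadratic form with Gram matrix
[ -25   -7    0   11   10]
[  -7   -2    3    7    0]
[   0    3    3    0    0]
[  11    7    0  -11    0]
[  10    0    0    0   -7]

Answer: (2, 3, 0)

Derivation:
step 0: pivot -25 → sign −
step 1: pivot -1/25 → sign −
step 2: pivot 228 → sign +
step 3: pivot -21/19 → sign −
step 4: pivot 1/7 → sign +
signature = (2, 3, 0)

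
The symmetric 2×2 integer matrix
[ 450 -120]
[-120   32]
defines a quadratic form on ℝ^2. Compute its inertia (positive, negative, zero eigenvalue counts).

step 0: pivot 450 → sign +
step 1: row/col 1 already zero → sign 0
signature = (1, 0, 1)

Answer: (1, 0, 1)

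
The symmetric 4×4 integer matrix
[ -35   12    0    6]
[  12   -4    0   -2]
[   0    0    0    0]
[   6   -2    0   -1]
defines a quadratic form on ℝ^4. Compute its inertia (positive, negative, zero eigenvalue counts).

step 0: pivot -35 → sign −
step 1: pivot 4/35 → sign +
step 2: row/col 2 already zero → sign 0
step 3: row/col 3 already zero → sign 0
signature = (1, 1, 2)

Answer: (1, 1, 2)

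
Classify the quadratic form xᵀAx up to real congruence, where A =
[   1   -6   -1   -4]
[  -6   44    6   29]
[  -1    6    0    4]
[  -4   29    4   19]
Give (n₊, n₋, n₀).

Answer: (2, 2, 0)

Derivation:
step 0: pivot 1 → sign +
step 1: pivot 8 → sign +
step 2: pivot -1 → sign −
step 3: pivot -1/8 → sign −
signature = (2, 2, 0)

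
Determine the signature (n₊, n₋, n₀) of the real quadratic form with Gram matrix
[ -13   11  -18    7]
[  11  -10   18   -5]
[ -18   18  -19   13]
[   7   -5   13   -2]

Answer: (2, 2, 0)

Derivation:
step 0: pivot -13 → sign −
step 1: pivot -9/13 → sign −
step 2: pivot 17 → sign +
step 3: pivot 2/17 → sign +
signature = (2, 2, 0)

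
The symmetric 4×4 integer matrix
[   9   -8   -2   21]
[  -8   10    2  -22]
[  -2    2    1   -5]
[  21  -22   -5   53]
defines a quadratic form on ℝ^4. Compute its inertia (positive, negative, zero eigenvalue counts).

step 0: pivot 9 → sign +
step 1: pivot 26/9 → sign +
step 2: pivot 7/13 → sign +
step 3: pivot 1/7 → sign +
signature = (4, 0, 0)

Answer: (4, 0, 0)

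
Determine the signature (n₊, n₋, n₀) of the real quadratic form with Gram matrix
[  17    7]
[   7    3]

step 0: pivot 17 → sign +
step 1: pivot 2/17 → sign +
signature = (2, 0, 0)

Answer: (2, 0, 0)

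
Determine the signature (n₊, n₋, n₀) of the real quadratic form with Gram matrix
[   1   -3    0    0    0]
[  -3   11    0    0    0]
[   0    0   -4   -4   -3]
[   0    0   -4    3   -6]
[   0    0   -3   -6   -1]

step 0: pivot 1 → sign +
step 1: pivot 2 → sign +
step 2: pivot -4 → sign −
step 3: pivot 7 → sign +
step 4: pivot -1/28 → sign −
signature = (3, 2, 0)

Answer: (3, 2, 0)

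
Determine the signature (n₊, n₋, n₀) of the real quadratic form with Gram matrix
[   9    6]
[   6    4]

Answer: (1, 0, 1)

Derivation:
step 0: pivot 9 → sign +
step 1: row/col 1 already zero → sign 0
signature = (1, 0, 1)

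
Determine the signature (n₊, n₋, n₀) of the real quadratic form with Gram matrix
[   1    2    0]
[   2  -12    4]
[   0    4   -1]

Answer: (1, 1, 1)

Derivation:
step 0: pivot 1 → sign +
step 1: pivot -16 → sign −
step 2: row/col 2 already zero → sign 0
signature = (1, 1, 1)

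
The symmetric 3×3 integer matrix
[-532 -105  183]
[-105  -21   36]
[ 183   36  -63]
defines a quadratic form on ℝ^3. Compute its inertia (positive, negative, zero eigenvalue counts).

step 0: pivot -532 → sign −
step 1: pivot -21/76 → sign −
step 2: row/col 2 already zero → sign 0
signature = (0, 2, 1)

Answer: (0, 2, 1)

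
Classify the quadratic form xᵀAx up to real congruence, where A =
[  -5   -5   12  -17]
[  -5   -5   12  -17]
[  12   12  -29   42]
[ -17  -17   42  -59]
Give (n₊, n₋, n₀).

step 0: pivot -5 → sign −
step 1: pivot -1/5 → sign −
step 2: pivot 6 → sign +
step 3: row/col 3 already zero → sign 0
signature = (1, 2, 1)

Answer: (1, 2, 1)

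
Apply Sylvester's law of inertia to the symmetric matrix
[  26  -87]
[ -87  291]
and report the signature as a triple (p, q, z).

step 0: pivot 26 → sign +
step 1: pivot -3/26 → sign −
signature = (1, 1, 0)

Answer: (1, 1, 0)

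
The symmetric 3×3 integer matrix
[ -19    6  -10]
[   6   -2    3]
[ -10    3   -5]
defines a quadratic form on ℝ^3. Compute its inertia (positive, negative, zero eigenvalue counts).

Answer: (1, 2, 0)

Derivation:
step 0: pivot -19 → sign −
step 1: pivot -2/19 → sign −
step 2: pivot 1/2 → sign +
signature = (1, 2, 0)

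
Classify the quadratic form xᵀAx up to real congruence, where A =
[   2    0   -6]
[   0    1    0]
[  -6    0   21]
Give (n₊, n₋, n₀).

step 0: pivot 2 → sign +
step 1: pivot 1 → sign +
step 2: pivot 3 → sign +
signature = (3, 0, 0)

Answer: (3, 0, 0)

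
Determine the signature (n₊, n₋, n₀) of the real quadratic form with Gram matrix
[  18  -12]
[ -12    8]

Answer: (1, 0, 1)

Derivation:
step 0: pivot 18 → sign +
step 1: row/col 1 already zero → sign 0
signature = (1, 0, 1)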